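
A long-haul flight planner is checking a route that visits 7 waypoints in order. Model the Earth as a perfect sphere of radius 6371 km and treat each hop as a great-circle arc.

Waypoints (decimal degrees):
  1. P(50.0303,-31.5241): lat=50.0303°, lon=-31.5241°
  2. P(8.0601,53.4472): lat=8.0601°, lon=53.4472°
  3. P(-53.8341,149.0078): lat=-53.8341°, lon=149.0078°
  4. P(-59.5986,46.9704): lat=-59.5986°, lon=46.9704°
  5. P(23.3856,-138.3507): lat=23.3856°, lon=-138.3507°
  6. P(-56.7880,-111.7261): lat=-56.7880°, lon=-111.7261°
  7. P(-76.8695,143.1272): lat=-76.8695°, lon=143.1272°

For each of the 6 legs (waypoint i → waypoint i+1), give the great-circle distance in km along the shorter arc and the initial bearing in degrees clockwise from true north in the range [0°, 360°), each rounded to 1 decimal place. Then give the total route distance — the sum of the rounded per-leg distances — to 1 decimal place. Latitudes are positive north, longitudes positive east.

Leg 1: dist=8963.1 km, bearing=88.6°
Leg 2: dist=11094.7 km, bearing=143.4°
Leg 3: dist=5632.3 km, bearing=219.8°
Leg 4: dist=15966.8 km, bearing=171.8°
Leg 5: dist=9258.2 km, bearing=165.7°
Leg 6: dist=4284.5 km, bearing=200.6°
Total: 55199.6 km

Leg 1: φ1=0.8731935, φ2=0.1406753, Δφ=-0.7325182, Δλ=1.4830290 rad; a=sin²(Δφ/2)+cosφ1·cosφ2·sin²(Δλ/2)=0.4183961447; c=2·atan2(√a, √(1-a))=1.406855237; dist=6371·c=8963.075 ≈ 8963.1 km; running total=8963.1 km
Leg 1 bearing: y=sinΔλ·cosφ2=0.98631048, x=cosφ1·sinφ2-sinφ1·cosφ2·cosΔλ=0.02355597; θ=atan2(y, x)=88.6319° ≈ 88.6°
Leg 2: φ1=0.1406753, φ2=-0.9395823, Δφ=-1.0802576, Δλ=1.6678471 rad; a=sin²(Δφ/2)+cosφ1·cosφ2·sin²(Δλ/2)=0.5849059861; c=2·atan2(√a, √(1-a))=1.741435194; dist=6371·c=11094.684 ≈ 11094.7 km; running total=20057.8 km
Leg 2 bearing: y=sinΔλ·cosφ2=0.58734832, x=cosφ1·sinφ2-sinφ1·cosφ2·cosΔλ=-0.79131905; θ=atan2(y, x)=143.4157° ≈ 143.4°
Leg 3: φ1=-0.9395823, φ2=-1.0401918, Δφ=-0.1006095, Δλ=-1.7808886 rad; a=sin²(Δφ/2)+cosφ1·cosφ2·sin²(Δλ/2)=0.1829865790; c=2·atan2(√a, √(1-a))=0.884046887; dist=6371·c=5632.263 ≈ 5632.3 km; running total=25690.1 km
Leg 3 bearing: y=sinΔλ·cosφ2=-0.49492754, x=cosφ1·sinφ2-sinφ1·cosφ2·cosΔλ=-0.59418574; θ=atan2(y, x)=-140.2074° <0 so +360° → 219.7926° ≈ 219.8°
Leg 4: φ1=-1.0401918, φ2=0.4081557, Δφ=1.4483475, Δλ=-3.2344634 rad; a=sin²(Δφ/2)+cosφ1·cosφ2·sin²(Δλ/2)=0.9024123217; c=2·atan2(√a, √(1-a))=2.506176280; dist=6371·c=15966.849 ≈ 15966.8 km; running total=41656.9 km
Leg 4 bearing: y=sinΔλ·cosφ2=0.08511931, x=cosφ1·sinφ2-sinφ1·cosφ2·cosΔλ=-0.58737722; θ=atan2(y, x)=171.7544° ≈ 171.8°
Leg 5: φ1=0.4081557, φ2=-0.9911376, Δφ=-1.3992933, Δλ=0.4646869 rad; a=sin²(Δφ/2)+cosφ1·cosφ2·sin²(Δλ/2)=0.4413232536; c=2·atan2(√a, √(1-a))=1.453171789; dist=6371·c=9258.157 ≈ 9258.2 km; running total=50915.1 km
Leg 5 bearing: y=sinΔλ·cosφ2=0.24546513, x=cosφ1·sinφ2-sinφ1·cosφ2·cosΔλ=-0.96227596; θ=atan2(y, x)=165.6897° ≈ 165.7°
Leg 6: φ1=-0.9911376, φ2=-1.3416259, Δφ=-0.3504883, Δλ=4.4480292 rad; a=sin²(Δφ/2)+cosφ1·cosφ2·sin²(Δλ/2)=0.1088684112; c=2·atan2(√a, √(1-a))=0.672505740; dist=6371·c=4284.534 ≈ 4284.5 km; running total=55199.6 km
Leg 6 bearing: y=sinΔλ·cosφ2=-0.21927787, x=cosφ1·sinφ2-sinφ1·cosφ2·cosΔλ=-0.58307936; θ=atan2(y, x)=-159.3903° <0 so +360° → 200.6097° ≈ 200.6°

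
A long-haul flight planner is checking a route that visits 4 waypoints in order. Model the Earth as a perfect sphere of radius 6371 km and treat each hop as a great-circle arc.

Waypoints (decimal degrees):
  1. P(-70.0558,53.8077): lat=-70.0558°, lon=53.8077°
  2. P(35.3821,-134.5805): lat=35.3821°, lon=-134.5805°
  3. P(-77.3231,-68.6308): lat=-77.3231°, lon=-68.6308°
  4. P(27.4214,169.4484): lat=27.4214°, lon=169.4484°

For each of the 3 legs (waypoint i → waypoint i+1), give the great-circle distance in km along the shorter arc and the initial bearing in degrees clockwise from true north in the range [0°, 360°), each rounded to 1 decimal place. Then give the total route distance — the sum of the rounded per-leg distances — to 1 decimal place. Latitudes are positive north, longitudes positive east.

Leg 1: φ1=-1.2227044, φ2=0.6175341, Δφ=1.8402385, Δλ=-3.2879944 rad; a=sin²(Δφ/2)+cosφ1·cosφ2·sin²(Δλ/2)=0.9097151007; c=2·atan2(√a, √(1-a))=2.531212536; dist=6371·c=16126.355 ≈ 16126.4 km; running total=16126.4 km
Leg 1 bearing: y=sinΔλ·cosφ2=0.11893666, x=cosφ1·sinφ2-sinφ1·cosφ2·cosΔλ=-0.56070332; θ=atan2(y, x)=168.0239° ≈ 168.0°
Leg 2: φ1=0.6175341, φ2=-1.3495427, Δφ=-1.9670768, Δλ=1.1510394 rad; a=sin²(Δφ/2)+cosφ1·cosφ2·sin²(Δλ/2)=0.7459970382; c=2·atan2(√a, √(1-a))=2.085175067; dist=6371·c=13284.650 ≈ 13284.7 km; running total=29411.1 km
Leg 2 bearing: y=sinΔλ·cosφ2=0.20040174, x=cosφ1·sinφ2-sinφ1·cosφ2·cosΔλ=-0.84721955; θ=atan2(y, x)=166.6918° ≈ 166.7°
Leg 3: φ1=-1.3495427, φ2=0.4785937, Δφ=1.8281364, Δλ=4.1552659 rad; a=sin²(Δφ/2)+cosφ1·cosφ2·sin²(Δλ/2)=0.7761513402; c=2·atan2(√a, √(1-a))=2.155920233; dist=6371·c=13735.368 ≈ 13735.4 km; running total=43146.5 km
Leg 3 bearing: y=sinΔλ·cosφ2=-0.75341381, x=cosφ1·sinφ2-sinφ1·cosφ2·cosΔλ=-0.35683242; θ=atan2(y, x)=-115.3432° <0 so +360° → 244.6568° ≈ 244.7°

Leg 1: dist=16126.4 km, bearing=168.0°
Leg 2: dist=13284.7 km, bearing=166.7°
Leg 3: dist=13735.4 km, bearing=244.7°
Total: 43146.5 km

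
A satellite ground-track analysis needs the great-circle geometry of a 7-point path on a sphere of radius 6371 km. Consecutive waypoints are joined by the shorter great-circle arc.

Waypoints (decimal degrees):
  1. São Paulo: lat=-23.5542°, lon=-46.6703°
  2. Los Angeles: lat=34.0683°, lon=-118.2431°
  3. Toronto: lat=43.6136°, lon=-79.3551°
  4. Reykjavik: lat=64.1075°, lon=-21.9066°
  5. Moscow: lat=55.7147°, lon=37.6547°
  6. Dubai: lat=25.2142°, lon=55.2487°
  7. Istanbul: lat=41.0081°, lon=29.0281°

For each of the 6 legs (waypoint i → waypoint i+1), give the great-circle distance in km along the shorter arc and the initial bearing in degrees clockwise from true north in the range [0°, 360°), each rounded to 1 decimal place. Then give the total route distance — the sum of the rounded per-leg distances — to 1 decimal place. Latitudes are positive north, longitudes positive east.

Leg 1: φ1=-0.4110983, φ2=0.5946040, Δφ=1.0057023, Δλ=-1.2491810 rad; a=sin²(Δφ/2)+cosφ1·cosφ2·sin²(Δλ/2)=0.4919132359; c=2·atan2(√a, √(1-a))=1.554622093; dist=6371·c=9904.497 ≈ 9904.5 km; running total=9904.5 km
Leg 1 bearing: y=sinΔλ·cosφ2=-0.78589658, x=cosφ1·sinφ2-sinφ1·cosφ2·cosΔλ=0.61814641; θ=atan2(y, x)=-51.8132° <0 so +360° → 308.1868° ≈ 308.2°
Leg 2: φ1=0.5946040, φ2=0.7612009, Δφ=0.1665969, Δλ=0.6787236 rad; a=sin²(Δφ/2)+cosφ1·cosφ2·sin²(Δλ/2)=0.0733821589; c=2·atan2(√a, √(1-a))=0.548637902; dist=6371·c=3495.372 ≈ 3495.4 km; running total=13399.9 km
Leg 2 bearing: y=sinΔλ·cosφ2=0.45453235, x=cosφ1·sinφ2-sinφ1·cosφ2·cosΔλ=0.25571314; θ=atan2(y, x)=60.6385° ≈ 60.6°
Leg 3: φ1=0.7612009, φ2=1.1188870, Δφ=0.3576860, Δλ=1.0026655 rad; a=sin²(Δφ/2)+cosφ1·cosφ2·sin²(Δλ/2)=0.1046697873; c=2·atan2(√a, √(1-a))=0.658909402; dist=6371·c=4197.912 ≈ 4197.9 km; running total=17597.8 km
Leg 3 bearing: y=sinΔλ·cosφ2=0.36808453, x=cosφ1·sinφ2-sinφ1·cosφ2·cosΔλ=0.48925440; θ=atan2(y, x)=36.9555° ≈ 37.0°
Leg 4: φ1=1.1188870, φ2=0.9724050, Δφ=-0.1464820, Δλ=1.0395408 rad; a=sin²(Δφ/2)+cosφ1·cosφ2·sin²(Δλ/2)=0.0660384615; c=2·atan2(√a, √(1-a))=0.519790862; dist=6371·c=3311.588 ≈ 3311.6 km; running total=20909.4 km
Leg 4 bearing: y=sinΔλ·cosφ2=0.48567345, x=cosφ1·sinφ2-sinφ1·cosφ2·cosΔλ=0.10407130; θ=atan2(y, x)=77.9054° ≈ 77.9°
Leg 5: φ1=0.9724050, φ2=0.4400708, Δφ=-0.5323341, Δλ=0.3070732 rad; a=sin²(Δφ/2)+cosφ1·cosφ2·sin²(Δλ/2)=0.0811075763; c=2·atan2(√a, √(1-a))=0.577582875; dist=6371·c=3679.780 ≈ 3679.8 km; running total=24589.2 km
Leg 5 bearing: y=sinΔλ·cosφ2=0.27347023, x=cosφ1·sinφ2-sinφ1·cosφ2·cosΔλ=-0.47257865; θ=atan2(y, x)=149.9430° ≈ 149.9°
Leg 6: φ1=0.4400708, φ2=0.7157264, Δφ=0.2756556, Δλ=-0.4576358 rad; a=sin²(Δφ/2)+cosφ1·cosφ2·sin²(Δλ/2)=0.0540025018; c=2·atan2(√a, √(1-a))=0.469056927; dist=6371·c=2988.362 ≈ 2988.4 km; running total=27577.6 km
Leg 6 bearing: y=sinΔλ·cosφ2=-0.33341116, x=cosφ1·sinφ2-sinφ1·cosφ2·cosΔλ=0.30525714; θ=atan2(y, x)=-47.5241° <0 so +360° → 312.4759° ≈ 312.5°

Leg 1: dist=9904.5 km, bearing=308.2°
Leg 2: dist=3495.4 km, bearing=60.6°
Leg 3: dist=4197.9 km, bearing=37.0°
Leg 4: dist=3311.6 km, bearing=77.9°
Leg 5: dist=3679.8 km, bearing=149.9°
Leg 6: dist=2988.4 km, bearing=312.5°
Total: 27577.6 km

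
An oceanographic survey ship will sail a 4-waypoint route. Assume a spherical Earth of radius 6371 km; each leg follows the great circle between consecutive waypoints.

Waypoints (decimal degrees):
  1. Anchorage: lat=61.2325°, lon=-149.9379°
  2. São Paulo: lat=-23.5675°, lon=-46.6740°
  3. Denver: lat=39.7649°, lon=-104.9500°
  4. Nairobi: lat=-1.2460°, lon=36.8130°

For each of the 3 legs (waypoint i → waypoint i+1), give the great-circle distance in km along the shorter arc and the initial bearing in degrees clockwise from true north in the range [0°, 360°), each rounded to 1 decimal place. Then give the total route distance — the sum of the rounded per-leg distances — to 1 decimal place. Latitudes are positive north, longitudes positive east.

Leg 1: dist=12993.4 km, bearing=90.5°
Leg 2: dist=9275.0 km, bearing=318.8°
Leg 3: dist=14248.1 km, bearing=51.9°
Total: 36516.5 km

Leg 1: φ1=1.0687087, φ2=-0.4113305, Δφ=-1.4800392, Δλ=1.8022951 rad; a=sin²(Δφ/2)+cosφ1·cosφ2·sin²(Δλ/2)=0.7258450110; c=2·atan2(√a, √(1-a))=2.039455031; dist=6371·c=12993.368 ≈ 12993.4 km; running total=12993.4 km
Leg 1 bearing: y=sinΔλ·cosφ2=0.89213838, x=cosφ1·sinφ2-sinφ1·cosφ2·cosΔλ=-0.00807641; θ=atan2(y, x)=90.5187° ≈ 90.5°
Leg 2: φ1=-0.4113305, φ2=0.6940284, Δφ=1.1053589, Δλ=-1.0171081 rad; a=sin²(Δφ/2)+cosφ1·cosφ2·sin²(Δλ/2)=0.4426344562; c=2·atan2(√a, √(1-a))=1.455812031; dist=6371·c=9274.978 ≈ 9275.0 km; running total=22268.4 km
Leg 2 bearing: y=sinΔλ·cosφ2=-0.65382842, x=cosφ1·sinφ2-sinφ1·cosφ2·cosΔλ=0.74789383; θ=atan2(y, x)=-41.1608° <0 so +360° → 318.8392° ≈ 318.8°
Leg 3: φ1=0.6940284, φ2=-0.0217468, Δφ=-0.7157752, Δλ=2.4742311 rad; a=sin²(Δφ/2)+cosφ1·cosφ2·sin²(Δλ/2)=0.8087640504; c=2·atan2(√a, √(1-a))=2.236392423; dist=6371·c=14248.056 ≈ 14248.1 km; running total=36516.5 km
Leg 3 bearing: y=sinΔλ·cosφ2=0.61876941, x=cosφ1·sinφ2-sinφ1·cosφ2·cosΔλ=0.48557540; θ=atan2(y, x)=51.8772° ≈ 51.9°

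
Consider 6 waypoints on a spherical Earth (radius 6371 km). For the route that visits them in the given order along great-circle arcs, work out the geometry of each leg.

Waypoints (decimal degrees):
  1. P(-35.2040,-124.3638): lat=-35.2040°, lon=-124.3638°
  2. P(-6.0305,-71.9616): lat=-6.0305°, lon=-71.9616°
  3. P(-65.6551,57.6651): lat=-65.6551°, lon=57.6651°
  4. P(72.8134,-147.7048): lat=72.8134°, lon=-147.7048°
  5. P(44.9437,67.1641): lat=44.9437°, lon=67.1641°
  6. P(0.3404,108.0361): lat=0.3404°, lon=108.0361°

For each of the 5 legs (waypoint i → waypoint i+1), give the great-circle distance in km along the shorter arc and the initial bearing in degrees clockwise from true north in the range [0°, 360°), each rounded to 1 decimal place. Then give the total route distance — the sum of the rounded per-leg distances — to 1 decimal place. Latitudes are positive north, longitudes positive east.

Leg 1: φ1=-0.6144257, φ2=-0.1052521, Δφ=0.5091736, Δλ=0.9145909 rad; a=sin²(Δφ/2)+cosφ1·cosφ2·sin²(Δλ/2)=0.2218332320; c=2·atan2(√a, √(1-a))=0.980829406; dist=6371·c=6248.864 ≈ 6248.9 km; running total=6248.9 km
Leg 1 bearing: y=sinΔλ·cosφ2=0.78792850, x=cosφ1·sinφ2-sinφ1·cosφ2·cosΔλ=0.26393499; θ=atan2(y, x)=71.4805° ≈ 71.5°
Leg 2: φ1=-0.1052521, φ2=-1.1458977, Δφ=-1.0406456, Δλ=2.2624127 rad; a=sin²(Δφ/2)+cosφ1·cosφ2·sin²(Δλ/2)=0.5828705998; c=2·atan2(√a, √(1-a))=1.737305885; dist=6371·c=11068.376 ≈ 11068.4 km; running total=17317.3 km
Leg 2 bearing: y=sinΔλ·cosφ2=0.31750500, x=cosφ1·sinφ2-sinφ1·cosφ2·cosΔλ=-0.93365970; θ=atan2(y, x)=161.2186° ≈ 161.2°
Leg 3: φ1=-1.1458977, φ2=1.2708336, Δφ=2.4167312, Δλ=-3.5843809 rad; a=sin²(Δφ/2)+cosφ1·cosφ2·sin²(Δλ/2)=0.9902293172; c=2·atan2(√a, √(1-a))=2.943575768; dist=6371·c=18753.521 ≈ 18753.5 km; running total=36070.8 km
Leg 3 bearing: y=sinΔλ·cosφ2=0.12660349, x=cosφ1·sinφ2-sinφ1·cosφ2·cosΔλ=0.15057364; θ=atan2(y, x)=40.0574° ≈ 40.1°
Leg 4: φ1=1.2708336, φ2=0.7844155, Δφ=-0.4864180, Δλ=3.7501698 rad; a=sin²(Δφ/2)+cosφ1·cosφ2·sin²(Δλ/2)=0.2483632586; c=2·atan2(√a, √(1-a))=1.043413516; dist=6371·c=6647.588 ≈ 6647.6 km; running total=42718.4 km
Leg 4 bearing: y=sinΔλ·cosφ2=-0.40465041, x=cosφ1·sinφ2-sinφ1·cosφ2·cosΔλ=0.76352724; θ=atan2(y, x)=-27.9225° <0 so +360° → 332.0775° ≈ 332.1°
Leg 5: φ1=0.7844155, φ2=0.0059411, Δφ=-0.7784744, Δλ=0.7133510 rad; a=sin²(Δφ/2)+cosφ1·cosφ2·sin²(Δλ/2)=0.2302960815; c=2·atan2(√a, √(1-a))=1.001062620; dist=6371·c=6377.770 ≈ 6377.8 km; running total=49096.2 km
Leg 5 bearing: y=sinΔλ·cosφ2=0.65435981, x=cosφ1·sinφ2-sinφ1·cosφ2·cosΔλ=-0.52995512; θ=atan2(y, x)=129.0034° ≈ 129.0°

Leg 1: dist=6248.9 km, bearing=71.5°
Leg 2: dist=11068.4 km, bearing=161.2°
Leg 3: dist=18753.5 km, bearing=40.1°
Leg 4: dist=6647.6 km, bearing=332.1°
Leg 5: dist=6377.8 km, bearing=129.0°
Total: 49096.2 km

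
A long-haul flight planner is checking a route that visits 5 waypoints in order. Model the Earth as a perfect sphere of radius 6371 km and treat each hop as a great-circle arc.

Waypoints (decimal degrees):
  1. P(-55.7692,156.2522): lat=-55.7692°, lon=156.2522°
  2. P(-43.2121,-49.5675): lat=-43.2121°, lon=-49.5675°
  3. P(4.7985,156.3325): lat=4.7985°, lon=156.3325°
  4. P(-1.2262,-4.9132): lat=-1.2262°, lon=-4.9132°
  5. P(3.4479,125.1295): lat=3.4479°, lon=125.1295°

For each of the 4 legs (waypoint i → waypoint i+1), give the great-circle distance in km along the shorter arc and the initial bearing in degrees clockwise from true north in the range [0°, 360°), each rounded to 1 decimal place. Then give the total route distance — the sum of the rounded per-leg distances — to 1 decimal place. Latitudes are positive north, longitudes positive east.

Leg 1: dist=8743.9 km, bearing=161.1°
Leg 2: dist=15042.8 km, bearing=218.2°
Leg 3: dist=17895.4 km, bearing=280.2°
Leg 4: dist=14459.9 km, bearing=86.5°
Total: 56142.0 km

Leg 1: φ1=-0.9733562, φ2=-0.7541934, Δφ=0.2191627, Δλ=-3.5922314 rad; a=sin²(Δφ/2)+cosφ1·cosφ2·sin²(Δλ/2)=0.4014794163; c=2·atan2(√a, √(1-a))=1.372457326; dist=6371·c=8743.926 ≈ 8743.9 km; running total=8743.9 km
Leg 1 bearing: y=sinΔλ·cosφ2=0.31743248, x=cosφ1·sinφ2-sinφ1·cosφ2·cosΔλ=-0.92758363; θ=atan2(y, x)=161.1083° ≈ 161.1°
Leg 2: φ1=-0.7541934, φ2=0.0837496, Δφ=0.8379430, Δλ=3.5936329 rad; a=sin²(Δφ/2)+cosφ1·cosφ2·sin²(Δλ/2)=0.8552989348; c=2·atan2(√a, √(1-a))=2.361143903; dist=6371·c=15042.848 ≈ 15042.8 km; running total=23786.7 km
Leg 2 bearing: y=sinΔλ·cosφ2=-0.43527082, x=cosφ1·sinφ2-sinφ1·cosφ2·cosΔλ=-0.55280194; θ=atan2(y, x)=-141.7835° <0 so +360° → 218.2165° ≈ 218.2°
Leg 3: φ1=0.0837496, φ2=-0.0214012, Δφ=-0.1051509, Δλ=-2.8142684 rad; a=sin²(Δφ/2)+cosφ1·cosφ2·sin²(Δλ/2)=0.9725805895; c=2·atan2(√a, √(1-a))=2.808884077; dist=6371·c=17895.400 ≈ 17895.4 km; running total=41682.1 km
Leg 3 bearing: y=sinΔλ·cosφ2=-0.32143691, x=cosφ1·sinφ2-sinφ1·cosφ2·cosΔλ=0.05786762; θ=atan2(y, x)=-79.7945° <0 so +360° → 280.2055° ≈ 280.2°
Leg 4: φ1=-0.0214012, φ2=0.0601772, Δφ=0.0815784, Δλ=2.2696733 rad; a=sin²(Δφ/2)+cosφ1·cosφ2·sin²(Δλ/2)=0.8216668579; c=2·atan2(√a, √(1-a))=2.269641132; dist=6371·c=14459.884 ≈ 14459.9 km; running total=56142.0 km
Leg 4 bearing: y=sinΔλ·cosφ2=0.76417944, x=cosφ1·sinφ2-sinφ1·cosφ2·cosΔλ=0.04638444; θ=atan2(y, x)=86.5265° ≈ 86.5°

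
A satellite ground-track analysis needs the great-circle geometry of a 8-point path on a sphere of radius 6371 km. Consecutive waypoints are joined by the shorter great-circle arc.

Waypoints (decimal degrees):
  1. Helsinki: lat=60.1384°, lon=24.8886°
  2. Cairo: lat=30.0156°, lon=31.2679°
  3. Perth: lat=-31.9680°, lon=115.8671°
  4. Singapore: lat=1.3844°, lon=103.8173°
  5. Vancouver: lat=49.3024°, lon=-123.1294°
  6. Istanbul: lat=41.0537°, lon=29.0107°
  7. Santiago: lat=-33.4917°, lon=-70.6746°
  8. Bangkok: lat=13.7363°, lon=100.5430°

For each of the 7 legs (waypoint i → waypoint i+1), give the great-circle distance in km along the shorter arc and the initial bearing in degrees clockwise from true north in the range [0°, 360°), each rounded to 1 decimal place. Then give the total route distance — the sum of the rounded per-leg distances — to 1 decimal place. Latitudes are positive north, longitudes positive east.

Leg 1: φ1=1.0496131, φ2=0.5238710, Δφ=-0.5257420, Δλ=0.1113398 rad; a=sin²(Δφ/2)+cosφ1·cosφ2·sin²(Δλ/2)=0.0688588658; c=2·atan2(√a, √(1-a))=0.531037198; dist=6371·c=3383.238 ≈ 3383.2 km; running total=3383.2 km
Leg 1 bearing: y=sinΔλ·cosφ2=0.09620886, x=cosφ1·sinφ2-sinφ1·cosφ2·cosΔλ=-0.49720533; θ=atan2(y, x)=169.0487° ≈ 169.0°
Leg 2: φ1=0.5238710, φ2=-0.5579469, Δφ=-1.0818179, Δλ=1.4765346 rad; a=sin²(Δφ/2)+cosφ1·cosφ2·sin²(Δλ/2)=0.5978540351; c=2·atan2(√a, √(1-a))=1.767775758; dist=6371·c=11262.499 ≈ 11262.5 km; running total=14645.7 km
Leg 2 bearing: y=sinΔλ·cosφ2=0.84457783, x=cosφ1·sinφ2-sinφ1·cosφ2·cosΔλ=-0.49838403; θ=atan2(y, x)=120.5448° ≈ 120.5°
Leg 3: φ1=-0.5579469, φ2=0.0241623, Δφ=0.5821092, Δλ=-0.2103087 rad; a=sin²(Δφ/2)+cosφ1·cosφ2·sin²(Δλ/2)=0.0916908056; c=2·atan2(√a, √(1-a))=0.615268700; dist=6371·c=3919.877 ≈ 3919.9 km; running total=18565.6 km
Leg 3 bearing: y=sinΔλ·cosφ2=-0.20870086, x=cosφ1·sinφ2-sinφ1·cosφ2·cosΔλ=0.53812486; θ=atan2(y, x)=-21.1978° <0 so +360° → 338.8022° ≈ 338.8°
Leg 4: φ1=0.0241623, φ2=0.8604892, Δφ=0.8363269, Δλ=-3.9609671 rad; a=sin²(Δφ/2)+cosφ1·cosφ2·sin²(Δλ/2)=0.7133523555; c=2·atan2(√a, √(1-a))=2.011642303; dist=6371·c=12816.173 ≈ 12816.2 km; running total=31381.8 km
Leg 4 bearing: y=sinΔλ·cosφ2=0.47647745, x=cosφ1·sinφ2-sinφ1·cosφ2·cosΔλ=0.76869521; θ=atan2(y, x)=31.7928° ≈ 31.8°
Leg 5: φ1=0.8604892, φ2=0.7165222, Δφ=-0.1439670, Δλ=2.6553457 rad; a=sin²(Δφ/2)+cosφ1·cosφ2·sin²(Δλ/2)=0.4683955560; c=2·atan2(√a, √(1-a))=1.507545272; dist=6371·c=9604.571 ≈ 9604.6 km; running total=40986.4 km
Leg 5 bearing: y=sinΔλ·cosφ2=0.35239672, x=cosφ1·sinφ2-sinφ1·cosφ2·cosΔλ=0.93371365; θ=atan2(y, x)=20.6772° ≈ 20.7°
Leg 6: φ1=0.7165222, φ2=-0.5845404, Δφ=-1.3010627, Δλ=-1.7398367 rad; a=sin²(Δφ/2)+cosφ1·cosφ2·sin²(Δλ/2)=0.7341081024; c=2·atan2(√a, √(1-a))=2.058067273; dist=6371·c=13111.947 ≈ 13111.9 km; running total=54098.3 km
Leg 6 bearing: y=sinΔλ·cosφ2=-0.82207897, x=cosφ1·sinφ2-sinφ1·cosφ2·cosΔλ=-0.32397491; θ=atan2(y, x)=-111.5090° <0 so +360° → 248.4910° ≈ 248.5°
Leg 7: φ1=-0.5845404, φ2=0.2397437, Δφ=0.8242841, Δλ=2.9883109 rad; a=sin²(Δφ/2)+cosφ1·cosφ2·sin²(Δλ/2)=0.9658229249; c=2·atan2(√a, √(1-a))=2.769712622; dist=6371·c=17645.839 ≈ 17645.8 km; running total=71744.1 km
Leg 7 bearing: y=sinΔλ·cosφ2=0.14831538, x=cosφ1·sinφ2-sinφ1·cosφ2·cosΔλ=-0.33172060; θ=atan2(y, x)=155.9101° ≈ 155.9°

Leg 1: dist=3383.2 km, bearing=169.0°
Leg 2: dist=11262.5 km, bearing=120.5°
Leg 3: dist=3919.9 km, bearing=338.8°
Leg 4: dist=12816.2 km, bearing=31.8°
Leg 5: dist=9604.6 km, bearing=20.7°
Leg 6: dist=13111.9 km, bearing=248.5°
Leg 7: dist=17645.8 km, bearing=155.9°
Total: 71744.1 km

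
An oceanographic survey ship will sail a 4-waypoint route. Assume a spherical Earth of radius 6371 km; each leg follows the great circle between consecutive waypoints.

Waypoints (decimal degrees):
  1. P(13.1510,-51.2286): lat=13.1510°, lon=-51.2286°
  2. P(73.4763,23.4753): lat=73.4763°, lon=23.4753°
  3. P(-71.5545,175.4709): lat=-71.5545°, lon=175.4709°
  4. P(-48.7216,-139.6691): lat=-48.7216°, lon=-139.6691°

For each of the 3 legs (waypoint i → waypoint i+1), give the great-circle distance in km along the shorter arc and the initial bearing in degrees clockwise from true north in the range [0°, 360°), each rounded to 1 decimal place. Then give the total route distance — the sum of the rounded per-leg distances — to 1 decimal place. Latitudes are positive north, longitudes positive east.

Leg 1: φ1=0.2295282, φ2=1.2824034, Δφ=1.0528751, Δλ=1.3038290 rad; a=sin²(Δφ/2)+cosφ1·cosφ2·sin²(Δλ/2)=0.3544078069; c=2·atan2(√a, √(1-a))=1.275331688; dist=6371·c=8125.138 ≈ 8125.1 km; running total=8125.1 km
Leg 1 bearing: y=sinΔλ·cosφ2=0.27433674, x=cosφ1·sinφ2-sinφ1·cosφ2·cosΔλ=0.91648841; θ=atan2(y, x)=16.6643° ≈ 16.7°
Leg 2: φ1=1.2824034, φ2=-1.2488616, Δφ=-2.5312650, Δλ=2.6528237 rad; a=sin²(Δφ/2)+cosφ1·cosφ2·sin²(Δλ/2)=0.9944504489; c=2·atan2(√a, √(1-a))=2.992463884; dist=6371·c=19064.987 ≈ 19065.0 km; running total=27190.1 km
Leg 2 bearing: y=sinΔλ·cosφ2=0.14856341, x=cosφ1·sinφ2-sinφ1·cosφ2·cosΔλ=-0.00198167; θ=atan2(y, x)=90.7642° ≈ 90.8°
Leg 3: φ1=-1.2488616, φ2=-0.8503523, Δφ=0.3985093, Δλ=-5.5002306 rad; a=sin²(Δφ/2)+cosφ1·cosφ2·sin²(Δλ/2)=0.0695684094; c=2·atan2(√a, √(1-a))=0.533832699; dist=6371·c=3401.048 ≈ 3401.0 km; running total=30591.1 km
Leg 3 bearing: y=sinΔλ·cosφ2=0.46535011, x=cosφ1·sinφ2-sinφ1·cosφ2·cosΔλ=0.20582482; θ=atan2(y, x)=66.1401° ≈ 66.1°

Leg 1: dist=8125.1 km, bearing=16.7°
Leg 2: dist=19065.0 km, bearing=90.8°
Leg 3: dist=3401.0 km, bearing=66.1°
Total: 30591.1 km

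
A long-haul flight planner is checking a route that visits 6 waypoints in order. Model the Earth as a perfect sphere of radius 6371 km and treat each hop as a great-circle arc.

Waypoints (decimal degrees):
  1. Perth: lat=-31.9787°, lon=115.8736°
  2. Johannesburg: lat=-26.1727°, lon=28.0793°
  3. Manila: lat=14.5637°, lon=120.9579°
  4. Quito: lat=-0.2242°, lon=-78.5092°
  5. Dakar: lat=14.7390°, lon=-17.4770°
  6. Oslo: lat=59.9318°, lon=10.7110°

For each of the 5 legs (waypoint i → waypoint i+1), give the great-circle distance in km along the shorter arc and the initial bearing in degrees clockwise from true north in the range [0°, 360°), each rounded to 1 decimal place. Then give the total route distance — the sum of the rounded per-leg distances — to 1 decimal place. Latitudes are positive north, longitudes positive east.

Leg 1: φ1=-0.5581336, φ2=-0.4567998, Δφ=0.1013338, Δλ=-1.5322996 rad; a=sin²(Δφ/2)+cosφ1·cosφ2·sin²(Δλ/2)=0.3685519509; c=2·atan2(√a, √(1-a))=1.304773661; dist=6371·c=8312.713 ≈ 8312.7 km; running total=8312.7 km
Leg 1 bearing: y=sinΔλ·cosφ2=-0.89680369, x=cosφ1·sinφ2-sinφ1·cosφ2·cosΔλ=-0.35584937; θ=atan2(y, x)=-111.6430° <0 so +360° → 248.3570° ≈ 248.4°
Leg 2: φ1=-0.4567998, φ2=0.2541845, Δφ=0.7109843, Δλ=1.6210374 rad; a=sin²(Δφ/2)+cosφ1·cosφ2·sin²(Δλ/2)=0.5772672436; c=2·atan2(√a, √(1-a))=1.725952590; dist=6371·c=10996.044 ≈ 10996.0 km; running total=19308.7 km
Leg 2 bearing: y=sinΔλ·cosφ2=0.96664740, x=cosφ1·sinφ2-sinφ1·cosφ2·cosΔλ=0.20423489; θ=atan2(y, x)=78.0699° ≈ 78.1°
Leg 3: φ1=0.2541845, φ2=-0.0039130, Δφ=-0.2580975, Δλ=-3.4813576 rad; a=sin²(Δφ/2)+cosφ1·cosφ2·sin²(Δλ/2)=0.9567577527; c=2·atan2(√a, √(1-a))=2.722639999; dist=6371·c=17345.939 ≈ 17345.9 km; running total=36654.6 km
Leg 3 bearing: y=sinΔλ·cosφ2=0.33326298, x=cosφ1·sinφ2-sinφ1·cosφ2·cosΔλ=0.23329211; θ=atan2(y, x)=55.0071° ≈ 55.0°
Leg 4: φ1=-0.0039130, φ2=0.2572441, Δφ=0.2611571, Δλ=1.0652128 rad; a=sin²(Δφ/2)+cosφ1·cosφ2·sin²(Δλ/2)=0.2663088455; c=2·atan2(√a, √(1-a))=1.084468878; dist=6371·c=6909.151 ≈ 6909.2 km; running total=43563.8 km
Leg 4 bearing: y=sinΔλ·cosφ2=0.84610353, x=cosφ1·sinφ2-sinφ1·cosφ2·cosΔλ=0.25624712; θ=atan2(y, x)=73.1508° ≈ 73.2°
Leg 5: φ1=0.2572441, φ2=1.0460072, Δφ=0.7887632, Δλ=0.4919734 rad; a=sin²(Δφ/2)+cosφ1·cosφ2·sin²(Δλ/2)=0.1763711899; c=2·atan2(√a, √(1-a))=0.866815052; dist=6371·c=5522.479 ≈ 5522.5 km; running total=49086.3 km
Leg 5 bearing: y=sinΔλ·cosφ2=0.23666986, x=cosφ1·sinφ2-sinφ1·cosφ2·cosΔλ=0.72459986; θ=atan2(y, x)=18.0881° ≈ 18.1°

Leg 1: dist=8312.7 km, bearing=248.4°
Leg 2: dist=10996.0 km, bearing=78.1°
Leg 3: dist=17345.9 km, bearing=55.0°
Leg 4: dist=6909.2 km, bearing=73.2°
Leg 5: dist=5522.5 km, bearing=18.1°
Total: 49086.3 km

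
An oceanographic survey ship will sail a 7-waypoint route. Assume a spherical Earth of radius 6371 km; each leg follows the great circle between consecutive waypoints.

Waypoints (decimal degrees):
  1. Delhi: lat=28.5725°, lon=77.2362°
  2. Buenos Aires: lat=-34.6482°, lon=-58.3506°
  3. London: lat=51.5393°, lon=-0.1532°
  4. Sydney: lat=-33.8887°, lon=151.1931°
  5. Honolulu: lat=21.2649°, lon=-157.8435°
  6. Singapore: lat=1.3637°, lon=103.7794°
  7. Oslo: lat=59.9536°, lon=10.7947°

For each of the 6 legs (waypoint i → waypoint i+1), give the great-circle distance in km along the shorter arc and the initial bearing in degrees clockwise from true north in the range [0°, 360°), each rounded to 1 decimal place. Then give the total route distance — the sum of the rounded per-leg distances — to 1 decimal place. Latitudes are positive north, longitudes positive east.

Leg 1: dist=15789.4 km, bearing=249.2°
Leg 2: dist=11131.7 km, bearing=32.5°
Leg 3: dist=16994.4 km, bearing=60.7°
Leg 4: dist=8166.3 km, bearing=49.0°
Leg 5: dist=10819.5 km, bearing=274.3°
Leg 6: dist=10042.3 km, bearing=330.0°
Total: 72943.6 km

Leg 1: φ1=0.4986842, φ2=-0.6047252, Δφ=-1.1034094, Δλ=-2.3664361 rad; a=sin²(Δφ/2)+cosφ1·cosφ2·sin²(Δλ/2)=0.8939909111; c=2·atan2(√a, √(1-a))=2.478320547; dist=6371·c=15789.380 ≈ 15789.4 km; running total=15789.4 km
Leg 1 bearing: y=sinΔλ·cosφ2=-0.57571931, x=cosφ1·sinφ2-sinφ1·cosφ2·cosΔλ=-0.21824740; θ=atan2(y, x)=-110.7610° <0 so +360° → 249.2390° ≈ 249.2°
Leg 2: φ1=-0.6047252, φ2=0.8995305, Δφ=1.5042556, Δλ=1.0157362 rad; a=sin²(Δφ/2)+cosφ1·cosφ2·sin²(Δλ/2)=0.5877668244; c=2·atan2(√a, √(1-a))=1.747244134; dist=6371·c=11131.692 ≈ 11131.7 km; running total=26921.1 km
Leg 2 bearing: y=sinΔλ·cosφ2=0.52859942, x=cosφ1·sinφ2-sinφ1·cosφ2·cosΔλ=0.83052429; θ=atan2(y, x)=32.4753° ≈ 32.5°
Leg 3: φ1=0.8995305, φ2=-0.5914694, Δφ=-1.4909999, Δλ=2.6414912 rad; a=sin²(Δφ/2)+cosφ1·cosφ2·sin²(Δλ/2)=0.9448459443; c=2·atan2(√a, √(1-a))=2.667466200; dist=6371·c=16994.427 ≈ 16994.4 km; running total=43915.5 km
Leg 3 bearing: y=sinΔλ·cosφ2=0.39805569, x=cosφ1·sinφ2-sinφ1·cosφ2·cosΔλ=0.22360682; θ=atan2(y, x)=60.6750° ≈ 60.7°
Leg 4: φ1=-0.5914694, φ2=0.3711425, Δφ=0.9626119, Δλ=-5.3937062 rad; a=sin²(Δφ/2)+cosφ1·cosφ2·sin²(Δλ/2)=0.3574981256; c=2·atan2(√a, √(1-a))=1.281785988; dist=6371·c=8166.259 ≈ 8166.3 km; running total=52081.8 km
Leg 4 bearing: y=sinΔλ·cosφ2=0.72385810, x=cosφ1·sinφ2-sinφ1·cosφ2·cosΔλ=0.62833297; θ=atan2(y, x)=49.0409° ≈ 49.0°
Leg 5: φ1=0.3711425, φ2=0.0238011, Δφ=-0.3473415, Δλ=4.5661810 rad; a=sin²(Δφ/2)+cosφ1·cosφ2·sin²(Δλ/2)=0.5635492305; c=2·atan2(√a, √(1-a))=1.698239491; dist=6371·c=10819.484 ≈ 10819.5 km; running total=62901.3 km
Leg 5 bearing: y=sinΔλ·cosφ2=-0.98905043, x=cosφ1·sinφ2-sinφ1·cosφ2·cosΔλ=0.07500151; θ=atan2(y, x)=-85.6635° <0 so +360° → 274.3365° ≈ 274.3°
Leg 6: φ1=0.0238011, φ2=1.0463877, Δφ=1.0225867, Δλ=-1.6228892 rad; a=sin²(Δφ/2)+cosφ1·cosφ2·sin²(Δλ/2)=0.5027315194; c=2·atan2(√a, √(1-a))=1.576259393; dist=6371·c=10042.349 ≈ 10042.3 km; running total=72943.6 km
Leg 6 bearing: y=sinΔλ·cosφ2=-0.50002196, x=cosφ1·sinφ2-sinφ1·cosφ2·cosΔλ=0.86599549; θ=atan2(y, x)=-30.0019° <0 so +360° → 329.9981° ≈ 330.0°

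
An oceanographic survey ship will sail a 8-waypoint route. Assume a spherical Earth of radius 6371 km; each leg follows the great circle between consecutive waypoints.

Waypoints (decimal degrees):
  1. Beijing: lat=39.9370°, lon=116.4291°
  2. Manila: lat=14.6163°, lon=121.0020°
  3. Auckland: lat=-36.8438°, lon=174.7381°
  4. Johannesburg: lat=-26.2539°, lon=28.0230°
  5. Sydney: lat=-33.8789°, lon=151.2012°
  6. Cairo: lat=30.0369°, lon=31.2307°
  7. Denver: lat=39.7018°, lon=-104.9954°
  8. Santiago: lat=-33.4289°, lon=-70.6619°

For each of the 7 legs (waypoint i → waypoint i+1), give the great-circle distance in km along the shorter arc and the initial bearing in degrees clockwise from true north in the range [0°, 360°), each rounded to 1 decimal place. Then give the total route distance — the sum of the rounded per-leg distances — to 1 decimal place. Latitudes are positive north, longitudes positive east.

Leg 1: dist=2850.5 km, bearing=169.7°
Leg 2: dist=8021.3 km, bearing=137.3°
Leg 3: dist=12182.1 km, bearing=211.5°
Leg 4: dist=11037.0 km, bearing=135.2°
Leg 5: dist=14416.2 km, bearing=283.1°
Leg 6: dist=11039.0 km, bearing=327.4°
Leg 7: dist=8865.4 km, bearing=151.4°
Total: 68411.5 km

Leg 1: φ1=0.6970321, φ2=0.2551026, Δφ=-0.4419296, Δλ=0.0798122 rad; a=sin²(Δφ/2)+cosφ1·cosφ2·sin²(Δλ/2)=0.0492168569; c=2·atan2(√a, √(1-a))=0.447420068; dist=6371·c=2850.513 ≈ 2850.5 km; running total=2850.5 km
Leg 1 bearing: y=sinΔλ·cosφ2=0.07714727, x=cosφ1·sinφ2-sinφ1·cosφ2·cosΔλ=-0.42570709; θ=atan2(y, x)=169.7283° ≈ 169.7°
Leg 2: φ1=0.2551026, φ2=-0.6430456, Δφ=-0.8981482, Δλ=0.9378719 rad; a=sin²(Δφ/2)+cosφ1·cosφ2·sin²(Δλ/2)=0.3466341678; c=2·atan2(√a, √(1-a))=1.259039065; dist=6371·c=8021.338 ≈ 8021.3 km; running total=10871.8 km
Leg 2 bearing: y=sinΔλ·cosφ2=0.64526119, x=cosφ1·sinφ2-sinφ1·cosφ2·cosΔλ=-0.69968113; θ=atan2(y, x)=137.3171° ≈ 137.3°
Leg 3: φ1=-0.6430456, φ2=-0.4582170, Δφ=0.1848286, Δλ=-2.5606616 rad; a=sin²(Δφ/2)+cosφ1·cosφ2·sin²(Δλ/2)=0.6673650685; c=2·atan2(√a, √(1-a))=1.912115159; dist=6371·c=12182.086 ≈ 12182.1 km; running total=23053.9 km
Leg 3 bearing: y=sinΔλ·cosφ2=-0.49218950, x=cosφ1·sinφ2-sinφ1·cosφ2·cosΔλ=-0.80355786; θ=atan2(y, x)=-148.5120° <0 so +360° → 211.4880° ≈ 211.5°
Leg 4: φ1=-0.4582170, φ2=-0.5912984, Δφ=-0.1330814, Δλ=2.1498652 rad; a=sin²(Δφ/2)+cosφ1·cosφ2·sin²(Δλ/2)=0.5804406950; c=2·atan2(√a, √(1-a))=1.732379938; dist=6371·c=11036.993 ≈ 11037.0 km; running total=34090.9 km
Leg 4 bearing: y=sinΔλ·cosφ2=0.69486940, x=cosφ1·sinφ2-sinφ1·cosφ2·cosΔλ=-0.70090919; θ=atan2(y, x)=135.2479° ≈ 135.2°
Leg 5: φ1=-0.5912984, φ2=0.5242428, Δφ=1.1155412, Δλ=-2.0938802 rad; a=sin²(Δφ/2)+cosφ1·cosφ2·sin²(Δλ/2)=0.8190355330; c=2·atan2(√a, √(1-a))=2.262786802; dist=6371·c=14416.215 ≈ 14416.2 km; running total=48507.1 km
Leg 5 bearing: y=sinΔλ·cosφ2=-0.74994374, x=cosφ1·sinφ2-sinφ1·cosφ2·cosΔλ=0.17449844; θ=atan2(y, x)=-76.9014° <0 so +360° → 283.0986° ≈ 283.1°
Leg 6: φ1=0.5242428, φ2=0.6929271, Δφ=0.1686843, Δλ=-2.3775940 rad; a=sin²(Δφ/2)+cosφ1·cosφ2·sin²(Δλ/2)=0.5805946201; c=2·atan2(√a, √(1-a))=1.732691859; dist=6371·c=11038.980 ≈ 11039.0 km; running total=59546.1 km
Leg 6 bearing: y=sinΔλ·cosφ2=-0.53226775, x=cosφ1·sinφ2-sinφ1·cosφ2·cosΔλ=0.83108909; θ=atan2(y, x)=-32.6374° <0 so +360° → 327.3626° ≈ 327.4°
Leg 7: φ1=0.6929271, φ2=-0.5834444, Δφ=-1.2763715, Δλ=0.5992326 rad; a=sin²(Δφ/2)+cosφ1·cosφ2·sin²(Δλ/2)=0.4108423281; c=2·atan2(√a, √(1-a))=1.391522237; dist=6371·c=8865.388 ≈ 8865.4 km; running total=68411.5 km
Leg 7 bearing: y=sinΔλ·cosφ2=0.47070501, x=cosφ1·sinφ2-sinφ1·cosφ2·cosΔλ=-0.86408358; θ=atan2(y, x)=151.4209° ≈ 151.4°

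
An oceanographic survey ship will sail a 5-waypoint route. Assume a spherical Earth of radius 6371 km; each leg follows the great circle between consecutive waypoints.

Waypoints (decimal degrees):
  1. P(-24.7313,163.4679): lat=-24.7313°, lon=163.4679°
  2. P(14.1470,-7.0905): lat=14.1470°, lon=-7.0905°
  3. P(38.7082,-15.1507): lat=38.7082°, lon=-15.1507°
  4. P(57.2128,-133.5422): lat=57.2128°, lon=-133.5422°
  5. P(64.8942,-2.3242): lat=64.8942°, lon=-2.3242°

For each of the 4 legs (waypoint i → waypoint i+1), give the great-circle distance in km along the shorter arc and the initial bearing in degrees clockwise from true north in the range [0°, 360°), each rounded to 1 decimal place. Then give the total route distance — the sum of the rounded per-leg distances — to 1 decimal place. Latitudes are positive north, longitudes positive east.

Leg 1: dist=18478.5 km, bearing=221.8°
Leg 2: dist=2843.5 km, bearing=345.3°
Leg 3: dist=7900.0 km, bearing=329.8°
Leg 4: dist=5828.8 km, bearing=23.7°
Total: 35050.8 km

Leg 1: φ1=-0.4316426, φ2=0.2469117, Δφ=0.6785543, Δλ=-2.9768056 rad; a=sin²(Δφ/2)+cosφ1·cosφ2·sin²(Δλ/2)=0.9855273517; c=2·atan2(√a, √(1-a))=2.900403836; dist=6371·c=18478.473 ≈ 18478.5 km; running total=18478.5 km
Leg 1 bearing: y=sinΔλ·cosφ2=-0.15906713, x=cosφ1·sinφ2-sinφ1·cosφ2·cosΔλ=-0.17818645; θ=atan2(y, x)=-138.2447° <0 so +360° → 221.7553° ≈ 221.8°
Leg 2: φ1=0.2469117, φ2=0.6755855, Δφ=0.4286738, Δλ=-0.1406770 rad; a=sin²(Δφ/2)+cosφ1·cosφ2·sin²(Δλ/2)=0.0489785824; c=2·atan2(√a, √(1-a))=0.446317312; dist=6371·c=2843.488 ≈ 2843.5 km; running total=21322.0 km
Leg 2 bearing: y=sinΔλ·cosφ2=-0.10941432, x=cosφ1·sinφ2-sinφ1·cosφ2·cosΔλ=0.41754907; θ=atan2(y, x)=-14.6836° <0 so +360° → 345.3164° ≈ 345.3°
Leg 3: φ1=0.6755855, φ2=0.9985517, Δφ=0.3229662, Δλ=-2.0663215 rad; a=sin²(Δφ/2)+cosφ1·cosφ2·sin²(Δλ/2)=0.3376009935; c=2·atan2(√a, √(1-a))=1.239998172; dist=6371·c=7900.028 ≈ 7900.0 km; running total=29222.0 km
Leg 3 bearing: y=sinΔλ·cosφ2=-0.47638586, x=cosφ1·sinφ2-sinφ1·cosφ2·cosΔλ=0.81704514; θ=atan2(y, x)=-30.2447° <0 so +360° → 329.7553° ≈ 329.8°
Leg 4: φ1=0.9985517, φ2=1.1326175, Δφ=0.1340657, Δλ=2.2901861 rad; a=sin²(Δφ/2)+cosφ1·cosφ2·sin²(Δλ/2)=0.1950659712; c=2·atan2(√a, √(1-a))=0.914902235; dist=6371·c=5828.842 ≈ 5828.8 km; running total=35050.8 km
Leg 4 bearing: y=sinΔλ·cosφ2=0.31915513, x=cosφ1·sinφ2-sinφ1·cosφ2·cosΔλ=0.72539710; θ=atan2(y, x)=23.7482° ≈ 23.7°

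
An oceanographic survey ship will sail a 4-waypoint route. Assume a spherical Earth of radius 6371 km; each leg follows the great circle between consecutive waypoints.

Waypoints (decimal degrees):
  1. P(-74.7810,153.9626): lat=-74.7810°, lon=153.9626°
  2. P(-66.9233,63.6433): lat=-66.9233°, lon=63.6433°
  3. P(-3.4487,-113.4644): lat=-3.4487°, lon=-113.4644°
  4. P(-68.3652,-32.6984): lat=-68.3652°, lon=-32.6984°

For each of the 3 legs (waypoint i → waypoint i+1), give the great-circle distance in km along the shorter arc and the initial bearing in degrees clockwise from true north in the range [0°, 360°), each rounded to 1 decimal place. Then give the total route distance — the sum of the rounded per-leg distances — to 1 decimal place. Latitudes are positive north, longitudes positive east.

Leg 1: φ1=-1.3051747, φ2=-1.1680319, Δφ=0.1371427, Δλ=-1.5763692 rad; a=sin²(Δφ/2)+cosφ1·cosφ2·sin²(Δλ/2)=0.0564283171; c=2·atan2(√a, √(1-a))=0.479678442; dist=6371·c=3056.031 ≈ 3056.0 km; running total=3056.0 km
Leg 1 bearing: y=sinΔλ·cosφ2=-0.39195694, x=cosφ1·sinφ2-sinφ1·cosφ2·cosΔλ=-0.24361117; θ=atan2(y, x)=-121.8620° <0 so +360° → 238.1380° ≈ 238.1°
Leg 2: φ1=-1.1680319, φ2=-0.0601912, Δφ=1.1078408, Δλ=-3.0911125 rad; a=sin²(Δφ/2)+cosφ1·cosφ2·sin²(Δλ/2)=0.6677067534; c=2·atan2(√a, √(1-a))=1.912840456; dist=6371·c=12186.707 ≈ 12186.7 km; running total=15242.7 km
Leg 2 bearing: y=sinΔλ·cosφ2=-0.05036734, x=cosφ1·sinφ2-sinφ1·cosφ2·cosΔλ=-0.94072361; θ=atan2(y, x)=-176.9352° <0 so +360° → 183.0648° ≈ 183.1°
Leg 3: φ1=-0.0601912, φ2=-1.1931978, Δφ=-1.1330067, Δλ=1.4096326 rad; a=sin²(Δφ/2)+cosφ1·cosφ2·sin²(Δλ/2)=0.4425138121; c=2·atan2(√a, √(1-a))=1.455569136; dist=6371·c=9273.431 ≈ 9273.4 km; running total=24516.1 km
Leg 3 bearing: y=sinΔλ·cosφ2=0.36391144, x=cosφ1·sinφ2-sinφ1·cosφ2·cosΔλ=-0.92431045; θ=atan2(y, x)=158.5099° ≈ 158.5°

Leg 1: dist=3056.0 km, bearing=238.1°
Leg 2: dist=12186.7 km, bearing=183.1°
Leg 3: dist=9273.4 km, bearing=158.5°
Total: 24516.1 km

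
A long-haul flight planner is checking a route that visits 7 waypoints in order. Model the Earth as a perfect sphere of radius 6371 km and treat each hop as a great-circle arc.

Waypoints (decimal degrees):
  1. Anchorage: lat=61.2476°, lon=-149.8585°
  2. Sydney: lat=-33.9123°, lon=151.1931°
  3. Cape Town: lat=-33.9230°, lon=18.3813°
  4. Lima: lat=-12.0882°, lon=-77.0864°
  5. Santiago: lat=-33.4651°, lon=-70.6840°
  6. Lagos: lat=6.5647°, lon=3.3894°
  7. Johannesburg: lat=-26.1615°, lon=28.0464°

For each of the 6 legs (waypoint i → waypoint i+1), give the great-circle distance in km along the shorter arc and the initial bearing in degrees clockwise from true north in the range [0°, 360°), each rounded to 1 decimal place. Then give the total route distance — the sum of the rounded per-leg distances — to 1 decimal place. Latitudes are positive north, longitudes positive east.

Leg 1: φ1=1.0689723, φ2=-0.5918813, Δφ=-1.6608536, Δλ=5.2543416 rad; a=sin²(Δφ/2)+cosφ1·cosφ2·sin²(Δλ/2)=0.6416120105; c=2·atan2(√a, √(1-a))=1.857950444; dist=6371·c=11837.002 ≈ 11837.0 km; running total=11837.0 km
Leg 1 bearing: y=sinΔλ·cosφ2=-0.71097152, x=cosφ1·sinφ2-sinφ1·cosφ2·cosΔλ=-0.64366424; θ=atan2(y, x)=-132.1555° <0 so +360° → 227.8445° ≈ 227.8°
Leg 2: φ1=-0.5918813, φ2=-0.5920680, Δφ=-0.0001868, Δλ=-2.3180032 rad; a=sin²(Δφ/2)+cosφ1·cosφ2·sin²(Δλ/2)=0.5783131775; c=2·atan2(√a, √(1-a))=1.728070244; dist=6371·c=11009.536 ≈ 11009.5 km; running total=22846.5 km
Leg 2 bearing: y=sinΔλ·cosφ2=-0.60872435, x=cosφ1·sinφ2-sinφ1·cosφ2·cosΔλ=-0.77776786; θ=atan2(y, x)=-141.9513° <0 so +360° → 218.0487° ≈ 218.0°
Leg 3: φ1=-0.5920680, φ2=-0.2109789, Δφ=0.3810892, Δλ=-1.6662257 rad; a=sin²(Δφ/2)+cosφ1·cosφ2·sin²(Δλ/2)=0.4802208425; c=2·atan2(√a, √(1-a))=1.531227687; dist=6371·c=9755.452 ≈ 9755.5 km; running total=32602.0 km
Leg 3 bearing: y=sinΔλ·cosφ2=-0.97337735, x=cosφ1·sinφ2-sinφ1·cosφ2·cosΔλ=-0.22576908; θ=atan2(y, x)=-103.0585° <0 so +360° → 256.9415° ≈ 256.9°
Leg 4: φ1=-0.2109789, φ2=-0.5840762, Δφ=-0.3730973, Δλ=0.1117430 rad; a=sin²(Δφ/2)+cosφ1·cosφ2·sin²(Δλ/2)=0.0369423102; c=2·atan2(√a, √(1-a))=0.386814701; dist=6371·c=2464.396 ≈ 2464.4 km; running total=35066.4 km
Leg 4 bearing: y=sinΔλ·cosφ2=0.09302455, x=cosφ1·sinφ2-sinφ1·cosφ2·cosΔλ=-0.36559094; θ=atan2(y, x)=165.7241° ≈ 165.7°
Leg 5: φ1=-0.5840762, φ2=0.1145756, Δφ=0.6986518, Δλ=1.2928247 rad; a=sin²(Δφ/2)+cosφ1·cosφ2·sin²(Δλ/2)=0.4178139307; c=2·atan2(√a, √(1-a))=1.405674868; dist=6371·c=8955.555 ≈ 8955.6 km; running total=44022.0 km
Leg 5 bearing: y=sinΔλ·cosφ2=0.95530909, x=cosφ1·sinφ2-sinφ1·cosφ2·cosΔλ=0.24569563; θ=atan2(y, x)=75.5767° ≈ 75.6°
Leg 6: φ1=0.1145756, φ2=-0.4566043, Δφ=-0.5711799, Δλ=0.4303458 rad; a=sin²(Δφ/2)+cosφ1·cosφ2·sin²(Δλ/2)=0.1200187233; c=2·atan2(√a, √(1-a))=0.707540827; dist=6371·c=4507.743 ≈ 4507.7 km; running total=48529.7 km
Leg 6 bearing: y=sinΔλ·cosφ2=0.37444653, x=cosφ1·sinφ2-sinφ1·cosφ2·cosΔλ=-0.53126897; θ=atan2(y, x)=144.8232° ≈ 144.8°

Leg 1: dist=11837.0 km, bearing=227.8°
Leg 2: dist=11009.5 km, bearing=218.0°
Leg 3: dist=9755.5 km, bearing=256.9°
Leg 4: dist=2464.4 km, bearing=165.7°
Leg 5: dist=8955.6 km, bearing=75.6°
Leg 6: dist=4507.7 km, bearing=144.8°
Total: 48529.7 km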